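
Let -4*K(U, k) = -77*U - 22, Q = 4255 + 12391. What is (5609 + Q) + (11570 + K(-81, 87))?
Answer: 129085/4 ≈ 32271.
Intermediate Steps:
Q = 16646
K(U, k) = 11/2 + 77*U/4 (K(U, k) = -(-77*U - 22)/4 = -(-22 - 77*U)/4 = 11/2 + 77*U/4)
(5609 + Q) + (11570 + K(-81, 87)) = (5609 + 16646) + (11570 + (11/2 + (77/4)*(-81))) = 22255 + (11570 + (11/2 - 6237/4)) = 22255 + (11570 - 6215/4) = 22255 + 40065/4 = 129085/4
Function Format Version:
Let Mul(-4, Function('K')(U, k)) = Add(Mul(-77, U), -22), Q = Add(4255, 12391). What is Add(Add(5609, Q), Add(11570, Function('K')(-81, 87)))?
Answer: Rational(129085, 4) ≈ 32271.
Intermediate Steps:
Q = 16646
Function('K')(U, k) = Add(Rational(11, 2), Mul(Rational(77, 4), U)) (Function('K')(U, k) = Mul(Rational(-1, 4), Add(Mul(-77, U), -22)) = Mul(Rational(-1, 4), Add(-22, Mul(-77, U))) = Add(Rational(11, 2), Mul(Rational(77, 4), U)))
Add(Add(5609, Q), Add(11570, Function('K')(-81, 87))) = Add(Add(5609, 16646), Add(11570, Add(Rational(11, 2), Mul(Rational(77, 4), -81)))) = Add(22255, Add(11570, Add(Rational(11, 2), Rational(-6237, 4)))) = Add(22255, Add(11570, Rational(-6215, 4))) = Add(22255, Rational(40065, 4)) = Rational(129085, 4)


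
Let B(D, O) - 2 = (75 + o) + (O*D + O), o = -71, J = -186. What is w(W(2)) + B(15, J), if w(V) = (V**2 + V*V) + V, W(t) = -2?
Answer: -2964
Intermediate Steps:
B(D, O) = 6 + O + D*O (B(D, O) = 2 + ((75 - 71) + (O*D + O)) = 2 + (4 + (D*O + O)) = 2 + (4 + (O + D*O)) = 2 + (4 + O + D*O) = 6 + O + D*O)
w(V) = V + 2*V**2 (w(V) = (V**2 + V**2) + V = 2*V**2 + V = V + 2*V**2)
w(W(2)) + B(15, J) = -2*(1 + 2*(-2)) + (6 - 186 + 15*(-186)) = -2*(1 - 4) + (6 - 186 - 2790) = -2*(-3) - 2970 = 6 - 2970 = -2964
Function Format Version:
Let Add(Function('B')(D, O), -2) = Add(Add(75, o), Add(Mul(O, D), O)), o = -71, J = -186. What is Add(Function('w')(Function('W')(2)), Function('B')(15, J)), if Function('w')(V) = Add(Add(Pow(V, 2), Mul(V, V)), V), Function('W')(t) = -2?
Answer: -2964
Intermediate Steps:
Function('B')(D, O) = Add(6, O, Mul(D, O)) (Function('B')(D, O) = Add(2, Add(Add(75, -71), Add(Mul(O, D), O))) = Add(2, Add(4, Add(Mul(D, O), O))) = Add(2, Add(4, Add(O, Mul(D, O)))) = Add(2, Add(4, O, Mul(D, O))) = Add(6, O, Mul(D, O)))
Function('w')(V) = Add(V, Mul(2, Pow(V, 2))) (Function('w')(V) = Add(Add(Pow(V, 2), Pow(V, 2)), V) = Add(Mul(2, Pow(V, 2)), V) = Add(V, Mul(2, Pow(V, 2))))
Add(Function('w')(Function('W')(2)), Function('B')(15, J)) = Add(Mul(-2, Add(1, Mul(2, -2))), Add(6, -186, Mul(15, -186))) = Add(Mul(-2, Add(1, -4)), Add(6, -186, -2790)) = Add(Mul(-2, -3), -2970) = Add(6, -2970) = -2964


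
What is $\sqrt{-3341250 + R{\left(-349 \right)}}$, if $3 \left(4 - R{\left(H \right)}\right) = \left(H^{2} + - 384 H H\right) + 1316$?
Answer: $\sqrt{12208243} \approx 3494.0$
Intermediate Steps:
$R{\left(H \right)} = - \frac{1304}{3} + \frac{383 H^{2}}{3}$ ($R{\left(H \right)} = 4 - \frac{\left(H^{2} + - 384 H H\right) + 1316}{3} = 4 - \frac{\left(H^{2} - 384 H^{2}\right) + 1316}{3} = 4 - \frac{- 383 H^{2} + 1316}{3} = 4 - \frac{1316 - 383 H^{2}}{3} = 4 + \left(- \frac{1316}{3} + \frac{383 H^{2}}{3}\right) = - \frac{1304}{3} + \frac{383 H^{2}}{3}$)
$\sqrt{-3341250 + R{\left(-349 \right)}} = \sqrt{-3341250 - \left(\frac{1304}{3} - \frac{383 \left(-349\right)^{2}}{3}\right)} = \sqrt{-3341250 + \left(- \frac{1304}{3} + \frac{383}{3} \cdot 121801\right)} = \sqrt{-3341250 + \left(- \frac{1304}{3} + \frac{46649783}{3}\right)} = \sqrt{-3341250 + 15549493} = \sqrt{12208243}$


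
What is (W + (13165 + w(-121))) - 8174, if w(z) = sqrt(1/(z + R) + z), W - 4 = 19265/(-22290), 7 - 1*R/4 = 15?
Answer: 22263857/4458 + I*sqrt(314738)/51 ≈ 4994.1 + 11.0*I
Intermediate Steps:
R = -32 (R = 28 - 4*15 = 28 - 60 = -32)
W = 13979/4458 (W = 4 + 19265/(-22290) = 4 + 19265*(-1/22290) = 4 - 3853/4458 = 13979/4458 ≈ 3.1357)
w(z) = sqrt(z + 1/(-32 + z)) (w(z) = sqrt(1/(z - 32) + z) = sqrt(1/(-32 + z) + z) = sqrt(z + 1/(-32 + z)))
(W + (13165 + w(-121))) - 8174 = (13979/4458 + (13165 + sqrt((1 - 121*(-32 - 121))/(-32 - 121)))) - 8174 = (13979/4458 + (13165 + sqrt((1 - 121*(-153))/(-153)))) - 8174 = (13979/4458 + (13165 + sqrt(-(1 + 18513)/153))) - 8174 = (13979/4458 + (13165 + sqrt(-1/153*18514))) - 8174 = (13979/4458 + (13165 + sqrt(-18514/153))) - 8174 = (13979/4458 + (13165 + I*sqrt(314738)/51)) - 8174 = (58703549/4458 + I*sqrt(314738)/51) - 8174 = 22263857/4458 + I*sqrt(314738)/51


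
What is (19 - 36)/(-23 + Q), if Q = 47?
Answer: -17/24 ≈ -0.70833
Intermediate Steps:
(19 - 36)/(-23 + Q) = (19 - 36)/(-23 + 47) = -17/24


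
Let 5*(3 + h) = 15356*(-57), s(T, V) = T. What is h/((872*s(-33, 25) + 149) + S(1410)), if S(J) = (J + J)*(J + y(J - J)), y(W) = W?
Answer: -875307/19737865 ≈ -0.044347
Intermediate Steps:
S(J) = 2*J**2 (S(J) = (J + J)*(J + (J - J)) = (2*J)*(J + 0) = (2*J)*J = 2*J**2)
h = -875307/5 (h = -3 + (15356*(-57))/5 = -3 + (1/5)*(-875292) = -3 - 875292/5 = -875307/5 ≈ -1.7506e+5)
h/((872*s(-33, 25) + 149) + S(1410)) = -875307/(5*((872*(-33) + 149) + 2*1410**2)) = -875307/(5*((-28776 + 149) + 2*1988100)) = -875307/(5*(-28627 + 3976200)) = -875307/5/3947573 = -875307/5*1/3947573 = -875307/19737865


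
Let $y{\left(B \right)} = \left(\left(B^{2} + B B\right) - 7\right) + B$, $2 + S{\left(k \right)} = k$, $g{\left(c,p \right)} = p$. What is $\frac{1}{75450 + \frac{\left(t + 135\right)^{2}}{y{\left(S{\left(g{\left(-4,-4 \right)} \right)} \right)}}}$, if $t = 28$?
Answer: $\frac{59}{4478119} \approx 1.3175 \cdot 10^{-5}$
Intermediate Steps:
$S{\left(k \right)} = -2 + k$
$y{\left(B \right)} = -7 + B + 2 B^{2}$ ($y{\left(B \right)} = \left(\left(B^{2} + B^{2}\right) - 7\right) + B = \left(2 B^{2} - 7\right) + B = \left(-7 + 2 B^{2}\right) + B = -7 + B + 2 B^{2}$)
$\frac{1}{75450 + \frac{\left(t + 135\right)^{2}}{y{\left(S{\left(g{\left(-4,-4 \right)} \right)} \right)}}} = \frac{1}{75450 + \frac{\left(28 + 135\right)^{2}}{-7 - 6 + 2 \left(-2 - 4\right)^{2}}} = \frac{1}{75450 + \frac{163^{2}}{-7 - 6 + 2 \left(-6\right)^{2}}} = \frac{1}{75450 + \frac{26569}{-7 - 6 + 2 \cdot 36}} = \frac{1}{75450 + \frac{26569}{-7 - 6 + 72}} = \frac{1}{75450 + \frac{26569}{59}} = \frac{1}{\frac{4478119}{59}} = \frac{59}{4478119}$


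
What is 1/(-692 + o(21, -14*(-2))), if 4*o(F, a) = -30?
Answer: -2/1399 ≈ -0.0014296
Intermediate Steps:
o(F, a) = -15/2 (o(F, a) = (¼)*(-30) = -15/2)
1/(-692 + o(21, -14*(-2))) = 1/(-692 - 15/2) = 1/(-1399/2) = -2/1399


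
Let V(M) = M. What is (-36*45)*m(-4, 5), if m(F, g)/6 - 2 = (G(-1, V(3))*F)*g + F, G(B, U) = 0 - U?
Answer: -563760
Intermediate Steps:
G(B, U) = -U
m(F, g) = 12 + 6*F - 18*F*g (m(F, g) = 12 + 6*(((-1*3)*F)*g + F) = 12 + 6*((-3*F)*g + F) = 12 + 6*(-3*F*g + F) = 12 + 6*(F - 3*F*g) = 12 + (6*F - 18*F*g) = 12 + 6*F - 18*F*g)
(-36*45)*m(-4, 5) = (-36*45)*(12 + 6*(-4) - 18*(-4)*5) = -1620*(12 - 24 + 360) = -1620*348 = -563760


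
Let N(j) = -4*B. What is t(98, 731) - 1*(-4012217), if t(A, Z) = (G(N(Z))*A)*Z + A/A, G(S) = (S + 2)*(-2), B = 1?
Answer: 4298770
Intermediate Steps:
N(j) = -4 (N(j) = -4*1 = -4)
G(S) = -4 - 2*S (G(S) = (2 + S)*(-2) = -4 - 2*S)
t(A, Z) = 1 + 4*A*Z (t(A, Z) = ((-4 - 2*(-4))*A)*Z + A/A = ((-4 + 8)*A)*Z + 1 = (4*A)*Z + 1 = 4*A*Z + 1 = 1 + 4*A*Z)
t(98, 731) - 1*(-4012217) = (1 + 4*98*731) - 1*(-4012217) = (1 + 286552) + 4012217 = 286553 + 4012217 = 4298770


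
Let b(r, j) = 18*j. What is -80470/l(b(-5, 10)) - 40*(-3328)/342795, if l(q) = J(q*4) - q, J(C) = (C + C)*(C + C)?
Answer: 1656193045/4738386726 ≈ 0.34953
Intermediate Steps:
J(C) = 4*C² (J(C) = (2*C)*(2*C) = 4*C²)
l(q) = -q + 64*q² (l(q) = 4*(q*4)² - q = 4*(4*q)² - q = 4*(16*q²) - q = 64*q² - q = -q + 64*q²)
-80470/l(b(-5, 10)) - 40*(-3328)/342795 = -80470*1/(180*(-1 + 64*(18*10))) - 40*(-3328)/342795 = -80470*1/(180*(-1 + 64*180)) + 133120*(1/342795) = -80470*1/(180*(-1 + 11520)) + 26624/68559 = -80470/(180*11519) + 26624/68559 = -80470/2073420 + 26624/68559 = -80470*1/2073420 + 26624/68559 = -8047/207342 + 26624/68559 = 1656193045/4738386726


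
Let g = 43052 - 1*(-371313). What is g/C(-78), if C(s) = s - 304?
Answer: -414365/382 ≈ -1084.7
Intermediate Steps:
C(s) = -304 + s
g = 414365 (g = 43052 + 371313 = 414365)
g/C(-78) = 414365/(-304 - 78) = 414365/(-382) = 414365*(-1/382) = -414365/382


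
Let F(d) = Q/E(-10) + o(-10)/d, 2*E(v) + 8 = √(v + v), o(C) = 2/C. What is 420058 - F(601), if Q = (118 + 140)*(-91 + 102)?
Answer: 8847290957/21035 + 946*I*√5/7 ≈ 4.206e+5 + 302.19*I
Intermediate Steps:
E(v) = -4 + √2*√v/2 (E(v) = -4 + √(v + v)/2 = -4 + √(2*v)/2 = -4 + (√2*√v)/2 = -4 + √2*√v/2)
Q = 2838 (Q = 258*11 = 2838)
F(d) = 2838/(-4 + I*√5) - 1/(5*d) (F(d) = 2838/(-4 + √2*√(-10)/2) + (2/(-10))/d = 2838/(-4 + √2*(I*√10)/2) + (2*(-⅒))/d = 2838/(-4 + I*√5) - 1/(5*d))
420058 - F(601) = 420058 - (-4 - 14190*601 + I*√5)/(5*601*(4 - I*√5)) = 420058 - (-4 - 8528190 + I*√5)/(5*601*(4 - I*√5)) = 420058 - (-8528194 + I*√5)/(5*601*(4 - I*√5)) = 420058 - (-8528194 + I*√5)/(3005*(4 - I*√5))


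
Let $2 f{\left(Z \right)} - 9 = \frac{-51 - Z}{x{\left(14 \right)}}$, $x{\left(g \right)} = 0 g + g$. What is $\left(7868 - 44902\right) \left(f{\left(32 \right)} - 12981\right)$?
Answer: $\frac{6729540725}{14} \approx 4.8068 \cdot 10^{8}$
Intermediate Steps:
$x{\left(g \right)} = g$ ($x{\left(g \right)} = 0 + g = g$)
$f{\left(Z \right)} = \frac{75}{28} - \frac{Z}{28}$ ($f{\left(Z \right)} = \frac{9}{2} + \frac{\left(-51 - Z\right) \frac{1}{14}}{2} = \frac{9}{2} + \frac{- \frac{51}{14} - \frac{Z}{14}}{2} = \frac{9}{2} - \left(\frac{51}{28} + \frac{Z}{28}\right) = \frac{75}{28} - \frac{Z}{28}$)
$\left(7868 - 44902\right) \left(f{\left(32 \right)} - 12981\right) = \left(7868 - 44902\right) \left(\left(\frac{75}{28} - \frac{8}{7}\right) - 12981\right) = - 37034 \left(\left(\frac{75}{28} - \frac{8}{7}\right) - 12981\right) = - 37034 \left(\frac{43}{28} - 12981\right) = \left(-37034\right) \left(- \frac{363425}{28}\right) = \frac{6729540725}{14}$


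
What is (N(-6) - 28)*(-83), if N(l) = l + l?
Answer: 3320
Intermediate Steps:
N(l) = 2*l
(N(-6) - 28)*(-83) = (2*(-6) - 28)*(-83) = (-12 - 28)*(-83) = -40*(-83) = 3320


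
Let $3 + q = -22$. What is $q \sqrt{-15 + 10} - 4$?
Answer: $-4 - 25 i \sqrt{5} \approx -4.0 - 55.902 i$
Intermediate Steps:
$q = -25$ ($q = -3 - 22 = -25$)
$q \sqrt{-15 + 10} - 4 = - 25 \sqrt{-15 + 10} - 4 = - 25 \sqrt{-5} - 4 = - 25 i \sqrt{5} - 4 = -4 - 25 i \sqrt{5}$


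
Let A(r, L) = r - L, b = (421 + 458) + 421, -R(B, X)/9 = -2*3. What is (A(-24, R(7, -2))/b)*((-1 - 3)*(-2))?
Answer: -12/25 ≈ -0.48000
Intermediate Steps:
R(B, X) = 54 (R(B, X) = -(-18)*3 = -9*(-6) = 54)
b = 1300 (b = 879 + 421 = 1300)
(A(-24, R(7, -2))/b)*((-1 - 3)*(-2)) = ((-24 - 1*54)/1300)*((-1 - 3)*(-2)) = ((-24 - 54)*(1/1300))*(-4*(-2)) = -78*1/1300*8 = -3/50*8 = -12/25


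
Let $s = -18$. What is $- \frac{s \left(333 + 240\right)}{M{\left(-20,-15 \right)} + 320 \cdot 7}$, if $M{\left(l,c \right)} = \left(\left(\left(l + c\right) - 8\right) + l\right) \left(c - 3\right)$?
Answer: $\frac{5157}{1687} \approx 3.0569$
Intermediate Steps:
$M{\left(l,c \right)} = \left(-3 + c\right) \left(-8 + c + 2 l\right)$ ($M{\left(l,c \right)} = \left(\left(\left(c + l\right) - 8\right) + l\right) \left(-3 + c\right) = \left(\left(-8 + c + l\right) + l\right) \left(-3 + c\right) = \left(-8 + c + 2 l\right) \left(-3 + c\right) = \left(-3 + c\right) \left(-8 + c + 2 l\right)$)
$- \frac{s \left(333 + 240\right)}{M{\left(-20,-15 \right)} + 320 \cdot 7} = - \frac{\left(-18\right) \left(333 + 240\right)}{\left(24 + \left(-15\right)^{2} - -165 - -120 + 2 \left(-15\right) \left(-20\right)\right) + 320 \cdot 7} = - \frac{\left(-18\right) 573}{\left(24 + 225 + 165 + 120 + 600\right) + 2240} = - \frac{-10314}{1134 + 2240} = - \frac{-10314}{3374} = \left(-1\right) \left(- \frac{5157}{1687}\right) = \frac{5157}{1687}$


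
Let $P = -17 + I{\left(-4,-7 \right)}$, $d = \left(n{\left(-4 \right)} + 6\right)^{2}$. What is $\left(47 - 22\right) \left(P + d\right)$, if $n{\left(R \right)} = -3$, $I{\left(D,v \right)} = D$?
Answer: $-300$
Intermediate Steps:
$d = 9$ ($d = \left(-3 + 6\right)^{2} = 3^{2} = 9$)
$P = -21$ ($P = -17 - 4 = -21$)
$\left(47 - 22\right) \left(P + d\right) = \left(47 - 22\right) \left(-21 + 9\right) = \left(47 - 22\right) \left(-12\right) = 25 \left(-12\right) = -300$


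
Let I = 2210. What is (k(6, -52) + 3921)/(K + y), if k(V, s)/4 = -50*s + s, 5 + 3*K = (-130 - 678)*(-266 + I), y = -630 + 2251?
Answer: -3849/142354 ≈ -0.027038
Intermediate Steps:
y = 1621
K = -1570757/3 (K = -5/3 + ((-130 - 678)*(-266 + 2210))/3 = -5/3 + (-808*1944)/3 = -5/3 + (1/3)*(-1570752) = -5/3 - 523584 = -1570757/3 ≈ -5.2359e+5)
k(V, s) = -196*s (k(V, s) = 4*(-50*s + s) = 4*(-49*s) = -196*s)
(k(6, -52) + 3921)/(K + y) = (-196*(-52) + 3921)/(-1570757/3 + 1621) = (10192 + 3921)/(-1565894/3) = 14113*(-3/1565894) = -3849/142354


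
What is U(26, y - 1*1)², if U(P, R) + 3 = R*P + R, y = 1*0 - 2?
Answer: 7056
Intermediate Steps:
y = -2 (y = 0 - 2 = -2)
U(P, R) = -3 + R + P*R (U(P, R) = -3 + (R*P + R) = -3 + (P*R + R) = -3 + (R + P*R) = -3 + R + P*R)
U(26, y - 1*1)² = (-3 + (-2 - 1*1) + 26*(-2 - 1*1))² = (-3 + (-2 - 1) + 26*(-2 - 1))² = (-3 - 3 + 26*(-3))² = (-3 - 3 - 78)² = (-84)² = 7056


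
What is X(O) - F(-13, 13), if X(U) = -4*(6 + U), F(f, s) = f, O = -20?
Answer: 69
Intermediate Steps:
X(U) = -24 - 4*U
X(O) - F(-13, 13) = (-24 - 4*(-20)) - 1*(-13) = (-24 + 80) + 13 = 56 + 13 = 69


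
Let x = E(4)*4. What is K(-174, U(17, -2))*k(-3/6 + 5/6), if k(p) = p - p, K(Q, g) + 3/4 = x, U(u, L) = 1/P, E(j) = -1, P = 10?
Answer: 0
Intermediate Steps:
U(u, L) = ⅒ (U(u, L) = 1/10 = ⅒)
x = -4 (x = -1*4 = -4)
K(Q, g) = -19/4 (K(Q, g) = -¾ - 4 = -19/4)
k(p) = 0
K(-174, U(17, -2))*k(-3/6 + 5/6) = -19/4*0 = 0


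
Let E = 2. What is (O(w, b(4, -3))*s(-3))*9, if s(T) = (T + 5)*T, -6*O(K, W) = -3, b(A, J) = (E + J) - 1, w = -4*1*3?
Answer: -27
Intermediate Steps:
w = -12 (w = -4*3 = -12)
b(A, J) = 1 + J (b(A, J) = (2 + J) - 1 = 1 + J)
O(K, W) = ½ (O(K, W) = -⅙*(-3) = ½)
s(T) = T*(5 + T) (s(T) = (5 + T)*T = T*(5 + T))
(O(w, b(4, -3))*s(-3))*9 = ((-3*(5 - 3))/2)*9 = ((-3*2)/2)*9 = ((½)*(-6))*9 = -3*9 = -27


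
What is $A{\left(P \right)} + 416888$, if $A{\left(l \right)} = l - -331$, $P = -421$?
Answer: $416798$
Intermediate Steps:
$A{\left(l \right)} = 331 + l$ ($A{\left(l \right)} = l + 331 = 331 + l$)
$A{\left(P \right)} + 416888 = \left(331 - 421\right) + 416888 = -90 + 416888 = 416798$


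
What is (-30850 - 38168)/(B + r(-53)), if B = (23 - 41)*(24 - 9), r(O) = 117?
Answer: 23006/51 ≈ 451.10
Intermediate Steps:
B = -270 (B = -18*15 = -270)
(-30850 - 38168)/(B + r(-53)) = (-30850 - 38168)/(-270 + 117) = -69018/(-153) = -69018*(-1/153) = 23006/51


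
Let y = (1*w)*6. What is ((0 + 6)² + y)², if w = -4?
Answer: 144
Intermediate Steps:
y = -24 (y = (1*(-4))*6 = -4*6 = -24)
((0 + 6)² + y)² = ((0 + 6)² - 24)² = (6² - 24)² = (36 - 24)² = 12² = 144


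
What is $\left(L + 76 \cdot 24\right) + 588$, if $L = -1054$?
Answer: $1358$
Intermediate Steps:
$\left(L + 76 \cdot 24\right) + 588 = \left(-1054 + 76 \cdot 24\right) + 588 = \left(-1054 + 1824\right) + 588 = 770 + 588 = 1358$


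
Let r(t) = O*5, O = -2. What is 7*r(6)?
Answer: -70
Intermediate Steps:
r(t) = -10 (r(t) = -2*5 = -10)
7*r(6) = 7*(-10) = -70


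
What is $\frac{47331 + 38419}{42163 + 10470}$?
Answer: $\frac{12250}{7519} \approx 1.6292$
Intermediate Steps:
$\frac{47331 + 38419}{42163 + 10470} = \frac{85750}{52633} = 85750 \cdot \frac{1}{52633} = \frac{12250}{7519}$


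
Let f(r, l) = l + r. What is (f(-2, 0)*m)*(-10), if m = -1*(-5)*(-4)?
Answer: -400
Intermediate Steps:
m = -20 (m = 5*(-4) = -20)
(f(-2, 0)*m)*(-10) = ((0 - 2)*(-20))*(-10) = -2*(-20)*(-10) = 40*(-10) = -400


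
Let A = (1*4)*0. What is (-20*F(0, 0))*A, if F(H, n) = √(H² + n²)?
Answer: 0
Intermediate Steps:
A = 0 (A = 4*0 = 0)
(-20*F(0, 0))*A = -20*√(0² + 0²)*0 = -20*√(0 + 0)*0 = -20*√0*0 = -20*0*0 = 0*0 = 0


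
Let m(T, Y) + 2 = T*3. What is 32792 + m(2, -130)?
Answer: 32796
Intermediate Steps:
m(T, Y) = -2 + 3*T (m(T, Y) = -2 + T*3 = -2 + 3*T)
32792 + m(2, -130) = 32792 + (-2 + 3*2) = 32792 + (-2 + 6) = 32792 + 4 = 32796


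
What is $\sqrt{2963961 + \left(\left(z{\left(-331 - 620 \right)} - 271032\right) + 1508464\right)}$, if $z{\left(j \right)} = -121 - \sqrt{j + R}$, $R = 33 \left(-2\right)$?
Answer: $\sqrt{4201272 - 3 i \sqrt{113}} \approx 2049.7 - 0.008 i$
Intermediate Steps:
$R = -66$
$z{\left(j \right)} = -121 - \sqrt{-66 + j}$ ($z{\left(j \right)} = -121 - \sqrt{j - 66} = -121 - \sqrt{-66 + j}$)
$\sqrt{2963961 + \left(\left(z{\left(-331 - 620 \right)} - 271032\right) + 1508464\right)} = \sqrt{2963961 + \left(\left(\left(-121 - \sqrt{-66 - 951}\right) - 271032\right) + 1508464\right)} = \sqrt{2963961 + \left(\left(\left(-121 - \sqrt{-1017}\right) - 271032\right) + 1508464\right)} = \sqrt{2963961 + \left(\left(\left(-121 - 3 i \sqrt{113}\right) - 271032\right) + 1508464\right)} = \sqrt{2963961 + \left(\left(-271153 - 3 i \sqrt{113}\right) + 1508464\right)} = \sqrt{2963961 + \left(1237311 - 3 i \sqrt{113}\right)} = \sqrt{4201272 - 3 i \sqrt{113}}$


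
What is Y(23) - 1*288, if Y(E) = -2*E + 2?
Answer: -332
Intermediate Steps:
Y(E) = 2 - 2*E
Y(23) - 1*288 = (2 - 2*23) - 1*288 = (2 - 46) - 288 = -44 - 288 = -332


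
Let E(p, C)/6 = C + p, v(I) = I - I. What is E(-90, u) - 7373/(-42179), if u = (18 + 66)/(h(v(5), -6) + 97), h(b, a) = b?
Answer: -2187362623/4091363 ≈ -534.63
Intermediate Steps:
v(I) = 0
u = 84/97 (u = (18 + 66)/(0 + 97) = 84/97 ≈ 0.86598)
E(p, C) = 6*C + 6*p (E(p, C) = 6*(C + p) = 6*C + 6*p)
E(-90, u) - 7373/(-42179) = (6*(84/97) + 6*(-90)) - 7373/(-42179) = (504/97 - 540) - 7373*(-1/42179) = -51876/97 + 7373/42179 = -2187362623/4091363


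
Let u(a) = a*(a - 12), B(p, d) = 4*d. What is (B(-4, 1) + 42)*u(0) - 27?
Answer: -27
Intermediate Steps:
u(a) = a*(-12 + a)
(B(-4, 1) + 42)*u(0) - 27 = (4*1 + 42)*(0*(-12 + 0)) - 27 = (4 + 42)*(0*(-12)) - 27 = 46*0 - 27 = 0 - 27 = -27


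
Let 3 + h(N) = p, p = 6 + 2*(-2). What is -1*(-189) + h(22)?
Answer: 188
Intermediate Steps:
p = 2 (p = 6 - 4 = 2)
h(N) = -1 (h(N) = -3 + 2 = -1)
-1*(-189) + h(22) = -1*(-189) - 1 = 189 - 1 = 188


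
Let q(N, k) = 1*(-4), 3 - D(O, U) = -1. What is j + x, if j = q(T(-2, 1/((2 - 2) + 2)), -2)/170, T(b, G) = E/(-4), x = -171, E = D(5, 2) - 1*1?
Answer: -14537/85 ≈ -171.02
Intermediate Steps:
D(O, U) = 4 (D(O, U) = 3 - 1*(-1) = 3 + 1 = 4)
E = 3 (E = 4 - 1*1 = 4 - 1 = 3)
T(b, G) = -¾ (T(b, G) = 3/(-4) = 3*(-¼) = -¾)
q(N, k) = -4
j = -2/85 (j = -4/170 = -4*1/170 = -2/85 ≈ -0.023529)
j + x = -2/85 - 171 = -14537/85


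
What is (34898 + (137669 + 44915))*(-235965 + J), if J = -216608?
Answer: -98426481186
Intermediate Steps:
(34898 + (137669 + 44915))*(-235965 + J) = (34898 + (137669 + 44915))*(-235965 - 216608) = (34898 + 182584)*(-452573) = 217482*(-452573) = -98426481186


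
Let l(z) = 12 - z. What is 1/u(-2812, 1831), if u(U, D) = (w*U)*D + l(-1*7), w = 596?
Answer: -1/3068668093 ≈ -3.2587e-10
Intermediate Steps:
u(U, D) = 19 + 596*D*U (u(U, D) = (596*U)*D + (12 - (-1)*7) = 596*D*U + (12 - 1*(-7)) = 596*D*U + (12 + 7) = 596*D*U + 19 = 19 + 596*D*U)
1/u(-2812, 1831) = 1/(19 + 596*1831*(-2812)) = 1/(19 - 3068668112) = 1/(-3068668093) = -1/3068668093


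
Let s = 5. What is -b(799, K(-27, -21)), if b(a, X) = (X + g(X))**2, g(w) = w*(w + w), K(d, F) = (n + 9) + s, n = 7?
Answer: -815409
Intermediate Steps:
K(d, F) = 21 (K(d, F) = (7 + 9) + 5 = 16 + 5 = 21)
g(w) = 2*w**2 (g(w) = w*(2*w) = 2*w**2)
b(a, X) = (X + 2*X**2)**2
-b(799, K(-27, -21)) = -21**2*(1 + 2*21)**2 = -441*(1 + 42)**2 = -441*43**2 = -441*1849 = -1*815409 = -815409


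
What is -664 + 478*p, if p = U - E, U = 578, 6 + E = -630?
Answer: 579628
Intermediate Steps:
E = -636 (E = -6 - 630 = -636)
p = 1214 (p = 578 - 1*(-636) = 578 + 636 = 1214)
-664 + 478*p = -664 + 478*1214 = -664 + 580292 = 579628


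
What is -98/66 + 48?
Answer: 1535/33 ≈ 46.515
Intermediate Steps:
-98/66 + 48 = -98*1/66 + 48 = -49/33 + 48 = 1535/33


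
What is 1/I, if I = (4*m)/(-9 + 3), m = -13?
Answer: 3/26 ≈ 0.11538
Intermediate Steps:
I = 26/3 (I = (4*(-13))/(-9 + 3) = -52/(-6) = -52*(-⅙) = 26/3 ≈ 8.6667)
1/I = 1/(26/3) = 3/26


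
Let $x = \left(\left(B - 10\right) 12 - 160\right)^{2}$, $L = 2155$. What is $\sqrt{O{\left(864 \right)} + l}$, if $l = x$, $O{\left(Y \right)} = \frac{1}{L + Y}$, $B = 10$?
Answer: $\frac{\sqrt{233327644619}}{3019} \approx 160.0$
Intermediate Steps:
$O{\left(Y \right)} = \frac{1}{2155 + Y}$
$x = 25600$ ($x = \left(\left(10 - 10\right) 12 - 160\right)^{2} = \left(0 \cdot 12 - 160\right)^{2} = \left(0 - 160\right)^{2} = \left(-160\right)^{2} = 25600$)
$l = 25600$
$\sqrt{O{\left(864 \right)} + l} = \sqrt{\frac{1}{2155 + 864} + 25600} = \sqrt{\frac{1}{3019} + 25600} = \sqrt{\frac{77286401}{3019}} = \frac{\sqrt{233327644619}}{3019}$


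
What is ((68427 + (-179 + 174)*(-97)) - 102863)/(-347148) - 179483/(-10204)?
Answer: 2610566687/147595758 ≈ 17.687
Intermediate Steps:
((68427 + (-179 + 174)*(-97)) - 102863)/(-347148) - 179483/(-10204) = ((68427 - 5*(-97)) - 102863)*(-1/347148) - 179483*(-1/10204) = ((68427 + 485) - 102863)*(-1/347148) + 179483/10204 = (68912 - 102863)*(-1/347148) + 179483/10204 = -33951*(-1/347148) + 179483/10204 = 11317/115716 + 179483/10204 = 2610566687/147595758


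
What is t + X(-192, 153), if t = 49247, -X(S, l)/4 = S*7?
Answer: 54623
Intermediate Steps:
X(S, l) = -28*S (X(S, l) = -4*S*7 = -28*S)
t + X(-192, 153) = 49247 - 28*(-192) = 49247 + 5376 = 54623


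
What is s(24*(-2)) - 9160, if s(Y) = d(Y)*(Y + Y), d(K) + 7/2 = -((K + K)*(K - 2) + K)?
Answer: 447368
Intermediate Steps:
d(K) = -7/2 - K - 2*K*(-2 + K) (d(K) = -7/2 - ((K + K)*(K - 2) + K) = -7/2 - ((2*K)*(-2 + K) + K) = -7/2 - (2*K*(-2 + K) + K) = -7/2 - (K + 2*K*(-2 + K)) = -7/2 + (-K - 2*K*(-2 + K)) = -7/2 - K - 2*K*(-2 + K))
s(Y) = 2*Y*(-7/2 - 2*Y² + 3*Y) (s(Y) = (-7/2 - 2*Y² + 3*Y)*(Y + Y) = (-7/2 - 2*Y² + 3*Y)*(2*Y) = 2*Y*(-7/2 - 2*Y² + 3*Y))
s(24*(-2)) - 9160 = (24*(-2))*(-7 - 4*(24*(-2))² + 6*(24*(-2))) - 9160 = -48*(-7 - 4*(-48)² + 6*(-48)) - 9160 = -48*(-7 - 4*2304 - 288) - 9160 = -48*(-7 - 9216 - 288) - 9160 = -48*(-9511) - 9160 = 456528 - 9160 = 447368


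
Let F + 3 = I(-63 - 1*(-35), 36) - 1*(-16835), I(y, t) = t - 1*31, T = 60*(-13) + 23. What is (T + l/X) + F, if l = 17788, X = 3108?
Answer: 12498607/777 ≈ 16086.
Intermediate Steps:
T = -757 (T = -780 + 23 = -757)
I(y, t) = -31 + t (I(y, t) = t - 31 = -31 + t)
F = 16837 (F = -3 + ((-31 + 36) - 1*(-16835)) = -3 + (5 + 16835) = -3 + 16840 = 16837)
(T + l/X) + F = (-757 + 17788/3108) + 16837 = (-757 + 17788*(1/3108)) + 16837 = (-757 + 4447/777) + 16837 = -583742/777 + 16837 = 12498607/777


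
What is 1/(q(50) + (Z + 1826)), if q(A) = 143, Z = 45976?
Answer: 1/47945 ≈ 2.0857e-5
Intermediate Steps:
1/(q(50) + (Z + 1826)) = 1/(143 + (45976 + 1826)) = 1/(143 + 47802) = 1/47945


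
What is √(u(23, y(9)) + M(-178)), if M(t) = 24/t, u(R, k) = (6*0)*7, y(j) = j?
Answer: 2*I*√267/89 ≈ 0.36719*I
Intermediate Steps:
u(R, k) = 0 (u(R, k) = 0*7 = 0)
√(u(23, y(9)) + M(-178)) = √(0 + 24/(-178)) = √(0 + 24*(-1/178)) = √(0 - 12/89) = √(-12/89) = 2*I*√267/89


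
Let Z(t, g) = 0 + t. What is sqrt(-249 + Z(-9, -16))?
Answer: I*sqrt(258) ≈ 16.062*I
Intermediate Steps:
Z(t, g) = t
sqrt(-249 + Z(-9, -16)) = sqrt(-249 - 9) = sqrt(-258) = I*sqrt(258)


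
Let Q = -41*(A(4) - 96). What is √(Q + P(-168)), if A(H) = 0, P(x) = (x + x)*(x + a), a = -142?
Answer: 8*√1689 ≈ 328.78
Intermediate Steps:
P(x) = 2*x*(-142 + x) (P(x) = (x + x)*(x - 142) = (2*x)*(-142 + x) = 2*x*(-142 + x))
Q = 3936 (Q = -41*(0 - 96) = -41*(-96) = 3936)
√(Q + P(-168)) = √(3936 + 2*(-168)*(-142 - 168)) = √(3936 + 2*(-168)*(-310)) = √(3936 + 104160) = √108096 = 8*√1689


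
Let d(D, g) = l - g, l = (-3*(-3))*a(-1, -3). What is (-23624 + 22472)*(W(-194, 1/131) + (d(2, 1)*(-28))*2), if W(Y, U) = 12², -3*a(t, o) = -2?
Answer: 156672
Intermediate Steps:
a(t, o) = ⅔ (a(t, o) = -⅓*(-2) = ⅔)
W(Y, U) = 144
l = 6 (l = -3*(-3)*(⅔) = 9*(⅔) = 6)
d(D, g) = 6 - g
(-23624 + 22472)*(W(-194, 1/131) + (d(2, 1)*(-28))*2) = (-23624 + 22472)*(144 + ((6 - 1*1)*(-28))*2) = -1152*(144 + ((6 - 1)*(-28))*2) = -1152*(144 + (5*(-28))*2) = -1152*(144 - 140*2) = -1152*(144 - 280) = -1152*(-136) = 156672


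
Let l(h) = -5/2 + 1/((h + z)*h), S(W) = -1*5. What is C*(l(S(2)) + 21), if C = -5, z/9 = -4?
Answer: -7587/82 ≈ -92.524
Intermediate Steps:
z = -36 (z = 9*(-4) = -36)
S(W) = -5
l(h) = -5/2 + 1/(h*(-36 + h)) (l(h) = -5/2 + 1/((h - 36)*h) = -5*1/2 + 1/((-36 + h)*h) = -5/2 + 1/(h*(-36 + h)))
C*(l(S(2)) + 21) = -5*((1/2)*(2 - 5*(-5)**2 + 180*(-5))/(-5*(-36 - 5)) + 21) = -5*((1/2)*(-1/5)*(2 - 5*25 - 900)/(-41) + 21) = -5*((1/2)*(-1/5)*(-1/41)*(2 - 125 - 900) + 21) = -5*((1/2)*(-1/5)*(-1/41)*(-1023) + 21) = -5*(-1023/410 + 21) = -5*7587/410 = -7587/82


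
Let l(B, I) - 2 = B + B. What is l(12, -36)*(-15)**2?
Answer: 5850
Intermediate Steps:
l(B, I) = 2 + 2*B (l(B, I) = 2 + (B + B) = 2 + 2*B)
l(12, -36)*(-15)**2 = (2 + 2*12)*(-15)**2 = (2 + 24)*225 = 26*225 = 5850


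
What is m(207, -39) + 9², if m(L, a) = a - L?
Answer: -165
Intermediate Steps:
m(207, -39) + 9² = (-39 - 1*207) + 9² = (-39 - 207) + 81 = -246 + 81 = -165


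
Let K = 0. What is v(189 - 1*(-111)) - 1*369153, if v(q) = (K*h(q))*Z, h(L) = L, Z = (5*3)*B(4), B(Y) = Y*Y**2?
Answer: -369153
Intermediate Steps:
B(Y) = Y**3
Z = 960 (Z = (5*3)*4**3 = 15*64 = 960)
v(q) = 0 (v(q) = (0*q)*960 = 0*960 = 0)
v(189 - 1*(-111)) - 1*369153 = 0 - 1*369153 = 0 - 369153 = -369153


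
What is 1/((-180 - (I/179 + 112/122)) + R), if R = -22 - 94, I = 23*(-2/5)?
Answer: -54595/16207434 ≈ -0.0033685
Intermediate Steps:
I = -46/5 (I = 23*(-2*1/5) = 23*(-2/5) = -46/5 ≈ -9.2000)
R = -116
1/((-180 - (I/179 + 112/122)) + R) = 1/((-180 - (-46/5/179 + 112/122)) - 116) = 1/((-180 - (-46/5*1/179 + 112*(1/122))) - 116) = 1/((-180 - (-46/895 + 56/61)) - 116) = 1/((-180 - 1*47314/54595) - 116) = 1/((-180 - 47314/54595) - 116) = 1/(-9874414/54595 - 116) = 1/(-16207434/54595) = -54595/16207434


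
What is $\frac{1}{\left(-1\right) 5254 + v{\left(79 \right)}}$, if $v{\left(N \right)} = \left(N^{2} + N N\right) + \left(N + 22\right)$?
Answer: $\frac{1}{7329} \approx 0.00013644$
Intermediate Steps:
$v{\left(N \right)} = 22 + N + 2 N^{2}$ ($v{\left(N \right)} = \left(N^{2} + N^{2}\right) + \left(22 + N\right) = 2 N^{2} + \left(22 + N\right) = 22 + N + 2 N^{2}$)
$\frac{1}{\left(-1\right) 5254 + v{\left(79 \right)}} = \frac{1}{\left(-1\right) 5254 + \left(22 + 79 + 2 \cdot 79^{2}\right)} = \frac{1}{-5254 + \left(22 + 79 + 2 \cdot 6241\right)} = \frac{1}{-5254 + \left(22 + 79 + 12482\right)} = \frac{1}{-5254 + 12583} = \frac{1}{7329}$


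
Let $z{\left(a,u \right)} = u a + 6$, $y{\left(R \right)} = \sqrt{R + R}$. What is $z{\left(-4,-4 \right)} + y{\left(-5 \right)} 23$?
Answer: $22 + 23 i \sqrt{10} \approx 22.0 + 72.732 i$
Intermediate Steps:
$y{\left(R \right)} = \sqrt{2} \sqrt{R}$ ($y{\left(R \right)} = \sqrt{2 R} = \sqrt{2} \sqrt{R}$)
$z{\left(a,u \right)} = 6 + a u$ ($z{\left(a,u \right)} = a u + 6 = 6 + a u$)
$z{\left(-4,-4 \right)} + y{\left(-5 \right)} 23 = \left(6 - -16\right) + \sqrt{2} \sqrt{-5} \cdot 23 = \left(6 + 16\right) + \sqrt{2} i \sqrt{5} \cdot 23 = 22 + i \sqrt{10} \cdot 23 = 22 + 23 i \sqrt{10}$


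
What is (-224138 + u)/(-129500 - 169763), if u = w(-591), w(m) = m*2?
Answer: 225320/299263 ≈ 0.75292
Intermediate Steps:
w(m) = 2*m
u = -1182 (u = 2*(-591) = -1182)
(-224138 + u)/(-129500 - 169763) = (-224138 - 1182)/(-129500 - 169763) = -225320/(-299263) = -225320*(-1/299263) = 225320/299263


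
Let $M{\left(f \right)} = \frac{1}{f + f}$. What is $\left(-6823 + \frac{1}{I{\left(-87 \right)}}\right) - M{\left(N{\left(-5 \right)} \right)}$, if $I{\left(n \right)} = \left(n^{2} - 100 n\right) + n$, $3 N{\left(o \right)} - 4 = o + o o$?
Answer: $- \frac{883286371}{129456} \approx -6823.1$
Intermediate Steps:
$N{\left(o \right)} = \frac{4}{3} + \frac{o}{3} + \frac{o^{2}}{3}$ ($N{\left(o \right)} = \frac{4}{3} + \frac{o + o o}{3} = \frac{4}{3} + \frac{o + o^{2}}{3} = \frac{4}{3} + \left(\frac{o}{3} + \frac{o^{2}}{3}\right) = \frac{4}{3} + \frac{o}{3} + \frac{o^{2}}{3}$)
$I{\left(n \right)} = n^{2} - 99 n$
$M{\left(f \right)} = \frac{1}{2 f}$
$\left(-6823 + \frac{1}{I{\left(-87 \right)}}\right) - M{\left(N{\left(-5 \right)} \right)} = \left(-6823 + \frac{1}{\left(-87\right) \left(-99 - 87\right)}\right) - \frac{1}{2 \left(\frac{4}{3} + \frac{1}{3} \left(-5\right) + \frac{\left(-5\right)^{2}}{3}\right)} = \left(-6823 + \frac{1}{\left(-87\right) \left(-186\right)}\right) - \frac{1}{2 \left(\frac{4}{3} - \frac{5}{3} + \frac{1}{3} \cdot 25\right)} = \left(-6823 + \frac{1}{16182}\right) - \frac{1}{2 \left(\frac{4}{3} - \frac{5}{3} + \frac{25}{3}\right)} = \left(-6823 + \frac{1}{16182}\right) - \frac{1}{2 \cdot 8} = - \frac{110409785}{16182} - \frac{1}{2} \cdot \frac{1}{8} = - \frac{110409785}{16182} - \frac{1}{16} = - \frac{883286371}{129456}$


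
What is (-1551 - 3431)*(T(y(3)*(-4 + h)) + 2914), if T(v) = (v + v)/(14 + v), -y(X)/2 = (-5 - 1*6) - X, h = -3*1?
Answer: -188867620/13 ≈ -1.4528e+7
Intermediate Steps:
h = -3
y(X) = 22 + 2*X (y(X) = -2*((-5 - 1*6) - X) = -2*((-5 - 6) - X) = -2*(-11 - X) = 22 + 2*X)
T(v) = 2*v/(14 + v) (T(v) = (2*v)/(14 + v) = 2*v/(14 + v))
(-1551 - 3431)*(T(y(3)*(-4 + h)) + 2914) = (-1551 - 3431)*(2*((22 + 2*3)*(-4 - 3))/(14 + (22 + 2*3)*(-4 - 3)) + 2914) = -4982*(2*((22 + 6)*(-7))/(14 + (22 + 6)*(-7)) + 2914) = -4982*(2*(28*(-7))/(14 + 28*(-7)) + 2914) = -4982*(2*(-196)/(14 - 196) + 2914) = -4982*(2*(-196)/(-182) + 2914) = -4982*(2*(-196)*(-1/182) + 2914) = -4982*(28/13 + 2914) = -4982*37910/13 = -188867620/13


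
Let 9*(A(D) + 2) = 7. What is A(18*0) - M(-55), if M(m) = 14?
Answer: -137/9 ≈ -15.222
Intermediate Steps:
A(D) = -11/9 (A(D) = -2 + (1/9)*7 = -2 + 7/9 = -11/9)
A(18*0) - M(-55) = -11/9 - 1*14 = -11/9 - 14 = -137/9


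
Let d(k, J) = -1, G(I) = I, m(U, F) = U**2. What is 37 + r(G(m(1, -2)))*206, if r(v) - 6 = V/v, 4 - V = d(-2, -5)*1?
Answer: 2303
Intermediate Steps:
V = 5 (V = 4 - (-1) = 4 - 1*(-1) = 4 + 1 = 5)
r(v) = 6 + 5/v
37 + r(G(m(1, -2)))*206 = 37 + (6 + 5/(1**2))*206 = 37 + (6 + 5/1)*206 = 37 + (6 + 5*1)*206 = 37 + (6 + 5)*206 = 37 + 11*206 = 37 + 2266 = 2303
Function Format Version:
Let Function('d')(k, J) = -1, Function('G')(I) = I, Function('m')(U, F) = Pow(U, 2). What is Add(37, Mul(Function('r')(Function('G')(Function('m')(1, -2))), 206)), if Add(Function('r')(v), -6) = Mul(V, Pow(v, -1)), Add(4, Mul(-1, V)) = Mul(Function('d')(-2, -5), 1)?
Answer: 2303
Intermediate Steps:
V = 5 (V = Add(4, Mul(-1, Mul(-1, 1))) = Add(4, Mul(-1, -1)) = Add(4, 1) = 5)
Function('r')(v) = Add(6, Mul(5, Pow(v, -1)))
Add(37, Mul(Function('r')(Function('G')(Function('m')(1, -2))), 206)) = Add(37, Mul(Add(6, Mul(5, Pow(Pow(1, 2), -1))), 206)) = Add(37, Mul(Add(6, Mul(5, Pow(1, -1))), 206)) = Add(37, Mul(Add(6, Mul(5, 1)), 206)) = Add(37, Mul(Add(6, 5), 206)) = Add(37, Mul(11, 206)) = Add(37, 2266) = 2303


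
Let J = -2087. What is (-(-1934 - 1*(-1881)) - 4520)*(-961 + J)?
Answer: 13615416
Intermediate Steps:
(-(-1934 - 1*(-1881)) - 4520)*(-961 + J) = (-(-1934 - 1*(-1881)) - 4520)*(-961 - 2087) = (-(-1934 + 1881) - 4520)*(-3048) = (-1*(-53) - 4520)*(-3048) = (53 - 4520)*(-3048) = -4467*(-3048) = 13615416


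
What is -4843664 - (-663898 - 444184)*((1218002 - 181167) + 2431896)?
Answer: 3843633540278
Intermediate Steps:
-4843664 - (-663898 - 444184)*((1218002 - 181167) + 2431896) = -4843664 - (-1108082)*(1036835 + 2431896) = -4843664 - (-1108082)*3468731 = -4843664 - 1*(-3843638383942) = -4843664 + 3843638383942 = 3843633540278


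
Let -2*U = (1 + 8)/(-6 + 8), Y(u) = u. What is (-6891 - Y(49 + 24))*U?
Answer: 15669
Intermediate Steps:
U = -9/4 (U = -(1 + 8)/(2*(-6 + 8)) = -9/(2*2) = -½*9/2 = -9/4 ≈ -2.2500)
(-6891 - Y(49 + 24))*U = (-6891 - (49 + 24))*(-9/4) = (-6891 - 1*73)*(-9/4) = (-6891 - 73)*(-9/4) = -6964*(-9/4) = 15669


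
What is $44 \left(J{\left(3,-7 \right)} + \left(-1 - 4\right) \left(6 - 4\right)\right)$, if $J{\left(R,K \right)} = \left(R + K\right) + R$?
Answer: $-484$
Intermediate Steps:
$J{\left(R,K \right)} = K + 2 R$ ($J{\left(R,K \right)} = \left(K + R\right) + R = K + 2 R$)
$44 \left(J{\left(3,-7 \right)} + \left(-1 - 4\right) \left(6 - 4\right)\right) = 44 \left(\left(-7 + 2 \cdot 3\right) + \left(-1 - 4\right) \left(6 - 4\right)\right) = 44 \left(\left(-7 + 6\right) - 10\right) = 44 \left(-1 - 10\right) = 44 \left(-11\right) = -484$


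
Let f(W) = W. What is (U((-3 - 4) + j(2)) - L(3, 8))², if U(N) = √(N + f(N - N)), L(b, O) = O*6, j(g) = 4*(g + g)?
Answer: 2025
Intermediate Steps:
j(g) = 8*g (j(g) = 4*(2*g) = 8*g)
L(b, O) = 6*O
U(N) = √N (U(N) = √(N + (N - N)) = √(N + 0) = √N)
(U((-3 - 4) + j(2)) - L(3, 8))² = (√((-3 - 4) + 8*2) - 6*8)² = (√(-7 + 16) - 1*48)² = (√9 - 48)² = (3 - 48)² = (-45)² = 2025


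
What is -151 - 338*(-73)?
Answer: 24523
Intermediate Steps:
-151 - 338*(-73) = -151 + 24674 = 24523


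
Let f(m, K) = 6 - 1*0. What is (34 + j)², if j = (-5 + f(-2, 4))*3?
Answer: 1369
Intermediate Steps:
f(m, K) = 6 (f(m, K) = 6 + 0 = 6)
j = 3 (j = (-5 + 6)*3 = 1*3 = 3)
(34 + j)² = (34 + 3)² = 37² = 1369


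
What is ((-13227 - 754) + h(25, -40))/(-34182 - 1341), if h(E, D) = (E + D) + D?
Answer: 14036/35523 ≈ 0.39512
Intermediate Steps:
h(E, D) = E + 2*D (h(E, D) = (D + E) + D = E + 2*D)
((-13227 - 754) + h(25, -40))/(-34182 - 1341) = ((-13227 - 754) + (25 + 2*(-40)))/(-34182 - 1341) = (-13981 + (25 - 80))/(-35523) = (-13981 - 55)*(-1/35523) = -14036*(-1/35523) = 14036/35523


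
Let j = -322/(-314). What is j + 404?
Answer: 63589/157 ≈ 405.03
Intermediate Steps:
j = 161/157 (j = -322*(-1/314) = 161/157 ≈ 1.0255)
j + 404 = 161/157 + 404 = 63589/157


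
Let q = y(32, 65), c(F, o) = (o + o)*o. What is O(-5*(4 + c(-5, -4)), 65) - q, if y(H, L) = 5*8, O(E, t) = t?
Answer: 25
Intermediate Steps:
c(F, o) = 2*o² (c(F, o) = (2*o)*o = 2*o²)
y(H, L) = 40
q = 40
O(-5*(4 + c(-5, -4)), 65) - q = 65 - 1*40 = 65 - 40 = 25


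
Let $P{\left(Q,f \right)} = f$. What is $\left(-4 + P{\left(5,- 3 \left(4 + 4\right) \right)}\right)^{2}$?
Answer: $784$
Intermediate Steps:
$\left(-4 + P{\left(5,- 3 \left(4 + 4\right) \right)}\right)^{2} = \left(-4 - 3 \left(4 + 4\right)\right)^{2} = \left(-4 - 24\right)^{2} = \left(-28\right)^{2} = 784$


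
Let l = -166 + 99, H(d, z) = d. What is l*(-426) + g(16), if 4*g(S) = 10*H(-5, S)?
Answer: 57059/2 ≈ 28530.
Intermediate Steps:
l = -67
g(S) = -25/2 (g(S) = (10*(-5))/4 = (¼)*(-50) = -25/2)
l*(-426) + g(16) = -67*(-426) - 25/2 = 28542 - 25/2 = 57059/2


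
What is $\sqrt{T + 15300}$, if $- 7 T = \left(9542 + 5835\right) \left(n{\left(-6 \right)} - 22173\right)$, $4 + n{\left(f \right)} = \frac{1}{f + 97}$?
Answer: $\frac{3 \sqrt{44838678534}}{91} \approx 6980.8$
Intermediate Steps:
$n{\left(f \right)} = -4 + \frac{1}{97 + f}$ ($n{\left(f \right)} = -4 + \frac{1}{f + 97} = -4 + \frac{1}{97 + f}$)
$T = \frac{31032415962}{637}$ ($T = - \frac{\left(9542 + 5835\right) \left(\frac{-387 - -24}{97 - 6} - 22173\right)}{7} = - \frac{15377 \left(\frac{-387 + 24}{91} - 22173\right)}{7} = - \frac{15377 \left(\frac{1}{91} \left(-363\right) - 22173\right)}{7} = - \frac{15377 \left(- \frac{363}{91} - 22173\right)}{7} = - \frac{15377 \left(- \frac{2018106}{91}\right)}{7} = \left(- \frac{1}{7}\right) \left(- \frac{31032415962}{91}\right) = \frac{31032415962}{637} \approx 4.8716 \cdot 10^{7}$)
$\sqrt{T + 15300} = \sqrt{\frac{31032415962}{637} + 15300} = \sqrt{\frac{31042162062}{637}} = \frac{3 \sqrt{44838678534}}{91}$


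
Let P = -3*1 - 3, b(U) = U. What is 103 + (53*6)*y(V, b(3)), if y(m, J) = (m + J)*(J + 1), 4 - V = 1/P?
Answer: 9219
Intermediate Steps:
P = -6 (P = -3 - 3 = -6)
V = 25/6 (V = 4 - 1/(-6) = 4 - 1*(-1/6) = 4 + 1/6 = 25/6 ≈ 4.1667)
y(m, J) = (1 + J)*(J + m) (y(m, J) = (J + m)*(1 + J) = (1 + J)*(J + m))
103 + (53*6)*y(V, b(3)) = 103 + (53*6)*(3 + 25/6 + 3**2 + 3*(25/6)) = 103 + 318*(3 + 25/6 + 9 + 25/2) = 103 + 318*(86/3) = 103 + 9116 = 9219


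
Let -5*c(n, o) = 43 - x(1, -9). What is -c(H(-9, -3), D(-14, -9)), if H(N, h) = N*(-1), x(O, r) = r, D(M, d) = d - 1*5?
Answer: 52/5 ≈ 10.400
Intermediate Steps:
D(M, d) = -5 + d (D(M, d) = d - 5 = -5 + d)
H(N, h) = -N
c(n, o) = -52/5 (c(n, o) = -(43 - 1*(-9))/5 = -(43 + 9)/5 = -⅕*52 = -52/5)
-c(H(-9, -3), D(-14, -9)) = -1*(-52/5) = 52/5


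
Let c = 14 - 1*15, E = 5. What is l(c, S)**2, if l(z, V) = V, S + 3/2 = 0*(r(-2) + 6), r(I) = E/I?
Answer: 9/4 ≈ 2.2500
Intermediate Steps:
r(I) = 5/I
S = -3/2 (S = -3/2 + 0*(5/(-2) + 6) = -3/2 + 0*(5*(-1/2) + 6) = -3/2 + 0*(-5/2 + 6) = -3/2 + 0*(7/2) = -3/2 + 0 = -3/2 ≈ -1.5000)
c = -1 (c = 14 - 15 = -1)
l(c, S)**2 = (-3/2)**2 = 9/4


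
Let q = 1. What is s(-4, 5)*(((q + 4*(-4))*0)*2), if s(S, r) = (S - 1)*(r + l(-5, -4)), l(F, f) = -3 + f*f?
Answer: 0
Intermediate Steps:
l(F, f) = -3 + f**2
s(S, r) = (-1 + S)*(13 + r) (s(S, r) = (S - 1)*(r + (-3 + (-4)**2)) = (-1 + S)*(r + (-3 + 16)) = (-1 + S)*(r + 13) = (-1 + S)*(13 + r))
s(-4, 5)*(((q + 4*(-4))*0)*2) = (-13 - 1*5 + 13*(-4) - 4*5)*(((1 + 4*(-4))*0)*2) = (-13 - 5 - 52 - 20)*(((1 - 16)*0)*2) = -90*(-15*0)*2 = -0*2 = -90*0 = 0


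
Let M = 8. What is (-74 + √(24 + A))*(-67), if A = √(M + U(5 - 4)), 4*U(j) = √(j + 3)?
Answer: 4958 - 67*√(96 + 2*√34)/2 ≈ 4610.4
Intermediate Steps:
U(j) = √(3 + j)/4 (U(j) = √(j + 3)/4 = √(3 + j)/4)
A = √34/2 (A = √(8 + √(3 + (5 - 4))/4) = √(8 + √(3 + 1)/4) = √(8 + √4/4) = √(8 + (¼)*2) = √(8 + ½) = √(17/2) = √34/2 ≈ 2.9155)
(-74 + √(24 + A))*(-67) = (-74 + √(24 + √34/2))*(-67) = 4958 - 67*√(24 + √34/2)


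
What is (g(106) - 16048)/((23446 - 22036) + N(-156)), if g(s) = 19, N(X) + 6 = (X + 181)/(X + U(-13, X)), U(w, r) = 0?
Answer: -2500524/218999 ≈ -11.418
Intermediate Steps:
N(X) = -6 + (181 + X)/X (N(X) = -6 + (X + 181)/(X + 0) = -6 + (181 + X)/X)
(g(106) - 16048)/((23446 - 22036) + N(-156)) = (19 - 16048)/((23446 - 22036) + (-5 + 181/(-156))) = -16029/(1410 + (-5 + 181*(-1/156))) = -16029/(1410 + (-5 - 181/156)) = -16029/(1410 - 961/156) = -16029/218999/156 = -16029*156/218999 = -2500524/218999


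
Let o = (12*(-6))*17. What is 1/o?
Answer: -1/1224 ≈ -0.00081699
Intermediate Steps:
o = -1224 (o = -72*17 = -1224)
1/o = 1/(-1224) = -1/1224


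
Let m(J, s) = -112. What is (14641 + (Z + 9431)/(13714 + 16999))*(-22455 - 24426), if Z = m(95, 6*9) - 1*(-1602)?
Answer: -21081445923474/30713 ≈ -6.8640e+8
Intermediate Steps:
Z = 1490 (Z = -112 - 1*(-1602) = -112 + 1602 = 1490)
(14641 + (Z + 9431)/(13714 + 16999))*(-22455 - 24426) = (14641 + (1490 + 9431)/(13714 + 16999))*(-22455 - 24426) = (14641 + 10921/30713)*(-46881) = (449679954/30713)*(-46881) = -21081445923474/30713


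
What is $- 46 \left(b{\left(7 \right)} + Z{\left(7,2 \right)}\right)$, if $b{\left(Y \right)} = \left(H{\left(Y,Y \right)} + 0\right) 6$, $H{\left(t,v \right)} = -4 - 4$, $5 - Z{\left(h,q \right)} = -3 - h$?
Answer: $1518$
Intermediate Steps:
$Z{\left(h,q \right)} = 8 + h$ ($Z{\left(h,q \right)} = 5 - \left(-3 - h\right) = 5 + \left(3 + h\right) = 8 + h$)
$H{\left(t,v \right)} = -8$ ($H{\left(t,v \right)} = -4 - 4 = -8$)
$b{\left(Y \right)} = -48$ ($b{\left(Y \right)} = \left(-8 + 0\right) 6 = \left(-8\right) 6 = -48$)
$- 46 \left(b{\left(7 \right)} + Z{\left(7,2 \right)}\right) = - 46 \left(-48 + \left(8 + 7\right)\right) = - 46 \left(-48 + 15\right) = \left(-46\right) \left(-33\right) = 1518$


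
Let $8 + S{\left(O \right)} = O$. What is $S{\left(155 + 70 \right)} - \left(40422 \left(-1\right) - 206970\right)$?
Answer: $247609$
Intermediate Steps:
$S{\left(O \right)} = -8 + O$
$S{\left(155 + 70 \right)} - \left(40422 \left(-1\right) - 206970\right) = \left(-8 + \left(155 + 70\right)\right) - \left(40422 \left(-1\right) - 206970\right) = \left(-8 + 225\right) - \left(-40422 - 206970\right) = 217 - -247392 = 217 + 247392 = 247609$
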